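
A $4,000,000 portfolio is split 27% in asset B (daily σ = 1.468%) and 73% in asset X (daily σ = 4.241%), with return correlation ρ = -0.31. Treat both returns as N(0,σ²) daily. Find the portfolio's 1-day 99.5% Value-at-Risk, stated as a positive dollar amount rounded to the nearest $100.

σ_p² = 0.27²·1.468² + 0.73²·4.241² + 2·-0.31·0.27·0.73·1.468·4.241 = 8.9811 (%²).
σ_p = √8.9811 = 2.997%.
At 99.5%, z = 2.576.
VaR = 2.576 × 2.997% = 7.720%; on $4,000,000 that is $308,800.

$308,800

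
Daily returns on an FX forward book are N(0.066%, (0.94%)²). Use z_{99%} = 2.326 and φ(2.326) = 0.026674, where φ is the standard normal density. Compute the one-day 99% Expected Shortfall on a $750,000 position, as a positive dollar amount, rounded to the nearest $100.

$18,300

Tail multiplier: φ(z)/(1−α) = 0.026674 / 0.01 = 2.667.
ES = −(0.066%) + 0.94% × 2.667 = 2.441%.
On $750,000: 0.02441 × $750,000 = $18,308.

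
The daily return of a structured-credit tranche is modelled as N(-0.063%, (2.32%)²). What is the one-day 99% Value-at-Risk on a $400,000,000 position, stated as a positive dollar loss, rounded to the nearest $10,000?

At 99% one-sided, z = 2.326.
VaR = −μ + z·σ = −(-0.063%) + 2.326 × 2.32% = 5.459%.
On $400,000,000: 0.05459 × $400,000,000 = $21,836,000.

$21,840,000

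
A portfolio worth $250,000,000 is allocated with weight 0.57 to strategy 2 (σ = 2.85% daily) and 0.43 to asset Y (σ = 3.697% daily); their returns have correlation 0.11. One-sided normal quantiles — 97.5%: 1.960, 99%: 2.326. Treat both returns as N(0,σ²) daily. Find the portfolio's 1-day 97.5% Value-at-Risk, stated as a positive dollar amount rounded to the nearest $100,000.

σ_p² = 0.57²·2.85² + 0.43²·3.697² + 2·0.11·0.57·0.43·2.85·3.697 = 5.7343 (%²).
σ_p = √5.7343 = 2.395%.
VaR = 1.960 × 2.395% = 4.694%; on $250,000,000 that is $11,735,000.

$11,700,000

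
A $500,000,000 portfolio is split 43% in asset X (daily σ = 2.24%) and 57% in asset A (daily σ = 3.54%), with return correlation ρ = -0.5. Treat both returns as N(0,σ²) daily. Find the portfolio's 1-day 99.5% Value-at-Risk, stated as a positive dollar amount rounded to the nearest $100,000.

σ_p² = 0.43²·2.24² + 0.57²·3.54² + 2·-0.5·0.43·0.57·2.24·3.54 = 3.0557 (%²).
σ_p = √3.0557 = 1.748%.
At 99.5%, z = 2.576.
VaR = 2.576 × 1.748% = 4.503%; on $500,000,000 that is $22,515,000.

$22,500,000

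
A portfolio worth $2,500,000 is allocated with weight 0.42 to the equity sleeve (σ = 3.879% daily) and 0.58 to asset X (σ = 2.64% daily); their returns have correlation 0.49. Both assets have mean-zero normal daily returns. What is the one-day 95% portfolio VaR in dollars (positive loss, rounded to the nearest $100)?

σ_p² = 0.42²·3.879² + 0.58²·2.64² + 2·0.49·0.42·0.58·3.879·2.64 = 7.4435 (%²).
σ_p = √7.4435 = 2.728%.
At 95%, z = 1.645.
VaR = 1.645 × 2.728% = 4.488%; on $2,500,000 that is $112,200.

$112,200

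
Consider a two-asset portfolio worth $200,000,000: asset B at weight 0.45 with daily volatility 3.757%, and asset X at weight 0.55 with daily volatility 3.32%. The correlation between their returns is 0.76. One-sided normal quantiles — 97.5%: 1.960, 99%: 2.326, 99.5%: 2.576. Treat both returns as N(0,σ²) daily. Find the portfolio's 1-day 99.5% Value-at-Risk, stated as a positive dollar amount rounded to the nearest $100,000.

σ_p² = 0.45²·3.757² + 0.55²·3.32² + 2·0.76·0.45·0.55·3.757·3.32 = 10.8850 (%²).
σ_p = √10.8850 = 3.299%.
VaR = 2.576 × 3.299% = 8.498%; on $200,000,000 that is $16,996,000.

$17,000,000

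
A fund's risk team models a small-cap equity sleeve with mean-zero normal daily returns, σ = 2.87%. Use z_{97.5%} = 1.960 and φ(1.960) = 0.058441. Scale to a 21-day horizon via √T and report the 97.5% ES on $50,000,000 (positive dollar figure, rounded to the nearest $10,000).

σ_{21d} = 2.87% × √21 = 13.152%.
ES multiplier = φ(z)/(1−α) = 0.058441/0.025 = 2.338.
ES = 13.152% × 2.338 = 30.749%; on $50,000,000: $15,374,500.

$15,370,000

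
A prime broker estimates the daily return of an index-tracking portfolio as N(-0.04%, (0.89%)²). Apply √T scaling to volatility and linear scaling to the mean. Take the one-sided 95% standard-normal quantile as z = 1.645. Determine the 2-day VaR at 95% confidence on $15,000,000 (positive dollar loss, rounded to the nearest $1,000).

σ_{2d} = 0.89% × √2 = 1.259%; μ_{2d} = 2 × -0.04% = -0.080%.
VaR = −(-0.080%) + 1.645 × 1.259% = 2.151%.
On $15,000,000: 0.02151 × $15,000,000 = $322,650.

$323,000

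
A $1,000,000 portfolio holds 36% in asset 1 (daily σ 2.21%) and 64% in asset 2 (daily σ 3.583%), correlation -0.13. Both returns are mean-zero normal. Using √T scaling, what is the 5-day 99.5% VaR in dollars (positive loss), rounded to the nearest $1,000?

σ_p = √(0.36²·2.21² + 0.64²·3.583² + 2·-0.13·0.36·0.64·2.21·3.583) = 2.327%.
σ_{5d} = 2.327% × √5 = 5.203%.
z(99.5%) = 2.576.
VaR = 2.576 × 5.203% = 13.403%; on $1,000,000 that is $134,030.

$134,000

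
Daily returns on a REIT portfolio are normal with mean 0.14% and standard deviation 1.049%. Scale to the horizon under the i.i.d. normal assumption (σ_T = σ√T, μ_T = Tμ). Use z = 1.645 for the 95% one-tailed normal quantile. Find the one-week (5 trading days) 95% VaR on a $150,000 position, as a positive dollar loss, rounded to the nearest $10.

σ_{5d} = 1.049% × √5 = 2.346%; μ_{5d} = 5 × 0.14% = 0.700%.
VaR = −(0.700%) + 1.645 × 2.346% = 3.159%.
On $150,000: 0.03159 × $150,000 = $4,738.

$4,740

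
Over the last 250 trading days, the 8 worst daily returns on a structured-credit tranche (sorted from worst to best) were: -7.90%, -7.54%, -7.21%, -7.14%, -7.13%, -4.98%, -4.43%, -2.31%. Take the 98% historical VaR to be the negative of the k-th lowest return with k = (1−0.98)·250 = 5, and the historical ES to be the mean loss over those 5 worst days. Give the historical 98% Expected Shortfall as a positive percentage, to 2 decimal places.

The 5 worst returns sum to -36.92%.
ES = −(-36.92%) / 5 = 7.384% ≈ 7.38%.

7.38%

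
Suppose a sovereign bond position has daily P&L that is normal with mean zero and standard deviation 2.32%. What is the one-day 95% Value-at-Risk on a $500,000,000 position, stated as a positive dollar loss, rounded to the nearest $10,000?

At 95% one-sided, z = 1.645.
VaR = z·σ = 1.645 × 2.32% = 3.816%.
On $500,000,000: 0.03816 × $500,000,000 = $19,080,000.

$19,080,000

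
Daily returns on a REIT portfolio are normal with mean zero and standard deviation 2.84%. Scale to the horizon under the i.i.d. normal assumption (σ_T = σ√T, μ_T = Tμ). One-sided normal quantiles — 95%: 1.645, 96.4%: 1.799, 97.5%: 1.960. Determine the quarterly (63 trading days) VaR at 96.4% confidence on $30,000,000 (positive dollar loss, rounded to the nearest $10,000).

$12,170,000

σ_{63d} = 2.84% × √63 = 22.542%.
VaR = 1.799 × 22.542% = 40.553%.
On $30,000,000: 0.40553 × $30,000,000 = $12,165,900.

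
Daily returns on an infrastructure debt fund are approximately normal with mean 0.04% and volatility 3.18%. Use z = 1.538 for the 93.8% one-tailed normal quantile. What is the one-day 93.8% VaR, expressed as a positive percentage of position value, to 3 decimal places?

4.851%

VaR = −μ + z·σ = −(0.04%) + 1.538 × 3.18% = 4.851%.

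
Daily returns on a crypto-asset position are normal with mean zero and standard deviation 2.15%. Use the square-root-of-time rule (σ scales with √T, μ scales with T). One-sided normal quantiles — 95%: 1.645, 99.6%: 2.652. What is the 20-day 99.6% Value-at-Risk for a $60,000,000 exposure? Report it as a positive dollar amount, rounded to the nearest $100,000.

σ_{20d} = 2.15% × √20 = 9.615%.
VaR = 2.652 × 9.615% = 25.499%.
On $60,000,000: 0.25499 × $60,000,000 = $15,299,400.

$15,300,000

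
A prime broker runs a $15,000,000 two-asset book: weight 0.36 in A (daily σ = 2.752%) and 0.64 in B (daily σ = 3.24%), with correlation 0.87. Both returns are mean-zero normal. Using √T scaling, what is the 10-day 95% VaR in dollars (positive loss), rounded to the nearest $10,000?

$2,320,000

σ_p = √(0.36²·2.752² + 0.64²·3.24² + 2·0.87·0.36·0.64·2.752·3.24) = 2.976%.
σ_{10d} = 2.976% × √10 = 9.411%.
z(95%) = 1.645.
VaR = 1.645 × 9.411% = 15.481%; on $15,000,000 that is $2,322,150.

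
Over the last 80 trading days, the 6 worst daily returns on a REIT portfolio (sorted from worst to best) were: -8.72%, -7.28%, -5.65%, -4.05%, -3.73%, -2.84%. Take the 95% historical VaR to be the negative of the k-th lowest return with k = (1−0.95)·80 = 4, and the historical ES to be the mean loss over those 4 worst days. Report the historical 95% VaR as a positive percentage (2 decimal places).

k = 4; the 4th lowest return is -4.05%, so VaR = 4.05%.

4.05%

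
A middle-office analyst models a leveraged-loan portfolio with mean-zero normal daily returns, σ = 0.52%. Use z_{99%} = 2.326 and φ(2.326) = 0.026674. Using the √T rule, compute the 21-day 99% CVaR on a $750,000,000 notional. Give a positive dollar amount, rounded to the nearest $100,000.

$47,700,000

σ_{21d} = 0.52% × √21 = 2.383%.
ES multiplier = φ(z)/(1−α) = 0.026674/0.01 = 2.667.
ES = 2.383% × 2.667 = 6.355%; on $750,000,000: $47,662,500.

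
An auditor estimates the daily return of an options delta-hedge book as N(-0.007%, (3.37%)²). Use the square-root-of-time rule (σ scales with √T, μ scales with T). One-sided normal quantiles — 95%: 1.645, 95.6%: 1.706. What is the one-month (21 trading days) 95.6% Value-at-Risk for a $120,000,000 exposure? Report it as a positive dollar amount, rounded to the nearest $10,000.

$31,790,000

σ_{21d} = 3.37% × √21 = 15.443%; μ_{21d} = 21 × -0.007% = -0.147%.
VaR = −(-0.147%) + 1.706 × 15.443% = 26.493%.
On $120,000,000: 0.26493 × $120,000,000 = $31,791,600.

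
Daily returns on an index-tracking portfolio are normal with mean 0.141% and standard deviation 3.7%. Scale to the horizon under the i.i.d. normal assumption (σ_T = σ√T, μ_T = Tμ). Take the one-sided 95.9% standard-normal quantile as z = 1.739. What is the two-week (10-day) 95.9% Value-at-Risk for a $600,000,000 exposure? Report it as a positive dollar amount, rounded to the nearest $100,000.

$113,600,000

σ_{10d} = 3.7% × √10 = 11.700%; μ_{10d} = 10 × 0.141% = 1.410%.
VaR = −(1.410%) + 1.739 × 11.700% = 18.936%.
On $600,000,000: 0.18936 × $600,000,000 = $113,616,000.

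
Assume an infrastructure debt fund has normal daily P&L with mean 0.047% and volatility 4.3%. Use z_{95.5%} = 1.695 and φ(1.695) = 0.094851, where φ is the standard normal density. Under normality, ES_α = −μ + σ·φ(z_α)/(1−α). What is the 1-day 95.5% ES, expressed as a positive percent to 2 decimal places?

Tail multiplier: φ(z)/(1−α) = 0.094851 / 0.045 = 2.108.
ES = −(0.047%) + 4.3% × 2.108 = 9.017%.

9.02%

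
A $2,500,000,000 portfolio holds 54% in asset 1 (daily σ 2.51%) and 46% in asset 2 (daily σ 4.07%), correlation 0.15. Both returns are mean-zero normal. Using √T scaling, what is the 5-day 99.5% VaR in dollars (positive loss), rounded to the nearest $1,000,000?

$356,000,000

σ_p = √(0.54²·2.51² + 0.46²·4.07² + 2·0.15·0.54·0.46·2.51·4.07) = 2.471%.
σ_{5d} = 2.471% × √5 = 5.525%.
z(99.5%) = 2.576.
VaR = 2.576 × 5.525% = 14.232%; on $2,500,000,000 that is $355,800,000.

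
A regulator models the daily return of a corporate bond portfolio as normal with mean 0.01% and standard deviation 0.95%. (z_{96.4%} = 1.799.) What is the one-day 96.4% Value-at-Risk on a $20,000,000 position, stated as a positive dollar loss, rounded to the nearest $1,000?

VaR = −μ + z·σ = −(0.01%) + 1.799 × 0.95% = 1.699%.
On $20,000,000: 0.01699 × $20,000,000 = $339,800.

$340,000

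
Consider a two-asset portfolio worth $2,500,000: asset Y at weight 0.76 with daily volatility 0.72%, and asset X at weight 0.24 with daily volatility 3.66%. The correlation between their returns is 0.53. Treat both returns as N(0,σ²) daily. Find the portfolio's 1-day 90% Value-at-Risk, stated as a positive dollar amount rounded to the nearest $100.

$40,300

σ_p² = 0.76²·0.72² + 0.24²·3.66² + 2·0.53·0.76·0.24·0.72·3.66 = 1.5805 (%²).
σ_p = √1.5805 = 1.257%.
At 90%, z = 1.282.
VaR = 1.282 × 1.257% = 1.611%; on $2,500,000 that is $40,275.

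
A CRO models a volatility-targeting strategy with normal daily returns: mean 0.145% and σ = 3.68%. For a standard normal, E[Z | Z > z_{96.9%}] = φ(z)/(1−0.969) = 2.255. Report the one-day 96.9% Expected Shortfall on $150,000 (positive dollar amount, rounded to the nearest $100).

ES = −(0.145%) + 3.68% × 2.255 = 8.153%.
On $150,000: 0.08153 × $150,000 = $12,230.

$12,200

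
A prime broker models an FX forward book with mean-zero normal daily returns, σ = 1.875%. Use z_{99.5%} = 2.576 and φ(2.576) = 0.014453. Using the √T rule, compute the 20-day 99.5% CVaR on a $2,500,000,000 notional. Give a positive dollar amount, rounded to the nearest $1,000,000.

$606,000,000

σ_{20d} = 1.875% × √20 = 8.385%.
ES multiplier = φ(z)/(1−α) = 0.014453/0.005 = 2.891.
ES = 8.385% × 2.891 = 24.241%; on $2,500,000,000: $606,025,000.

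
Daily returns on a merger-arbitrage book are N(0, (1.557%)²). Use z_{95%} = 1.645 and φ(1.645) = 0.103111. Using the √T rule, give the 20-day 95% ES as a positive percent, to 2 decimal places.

14.36%

σ_{20d} = 1.557% × √20 = 6.963%.
ES multiplier = φ(z)/(1−α) = 0.103111/0.05 = 2.062.
ES = 6.963% × 2.062 = 14.358%.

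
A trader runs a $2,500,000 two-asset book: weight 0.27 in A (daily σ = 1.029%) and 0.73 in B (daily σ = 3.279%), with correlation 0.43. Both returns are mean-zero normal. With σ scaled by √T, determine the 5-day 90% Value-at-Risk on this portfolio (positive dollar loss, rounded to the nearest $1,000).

$181,000

σ_p = √(0.27²·1.029² + 0.73²·3.279² + 2·0.43·0.27·0.73·1.029·3.279) = 2.526%.
σ_{5d} = 2.526% × √5 = 5.648%.
z(90%) = 1.282.
VaR = 1.282 × 5.648% = 7.241%; on $2,500,000 that is $181,025.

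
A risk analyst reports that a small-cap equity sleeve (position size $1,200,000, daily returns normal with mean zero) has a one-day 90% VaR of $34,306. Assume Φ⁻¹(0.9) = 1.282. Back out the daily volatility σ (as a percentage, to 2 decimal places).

2.23%

VaR as a fraction: $34,306 / $1,200,000 = 2.859%.
σ = VaR / z = 2.859% / 1.282 = 2.230%.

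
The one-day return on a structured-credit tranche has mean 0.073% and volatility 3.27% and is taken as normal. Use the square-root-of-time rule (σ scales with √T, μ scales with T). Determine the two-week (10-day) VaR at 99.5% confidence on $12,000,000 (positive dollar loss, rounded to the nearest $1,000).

At 99.5%, z = 2.576.
σ_{10d} = 3.27% × √10 = 10.341%; μ_{10d} = 10 × 0.073% = 0.730%.
VaR = −(0.730%) + 2.576 × 10.341% = 25.908%.
On $12,000,000: 0.25908 × $12,000,000 = $3,108,960.

$3,109,000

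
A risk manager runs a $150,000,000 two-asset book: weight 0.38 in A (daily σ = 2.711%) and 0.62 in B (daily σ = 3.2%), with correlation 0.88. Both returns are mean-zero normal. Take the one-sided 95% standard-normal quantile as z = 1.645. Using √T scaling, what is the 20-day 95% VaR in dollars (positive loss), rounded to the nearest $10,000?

σ_p = √(0.38²·2.711² + 0.62²·3.2² + 2·0.88·0.38·0.62·2.711·3.2) = 2.932%.
σ_{20d} = 2.932% × √20 = 13.112%.
VaR = 1.645 × 13.112% = 21.569%; on $150,000,000 that is $32,353,500.

$32,350,000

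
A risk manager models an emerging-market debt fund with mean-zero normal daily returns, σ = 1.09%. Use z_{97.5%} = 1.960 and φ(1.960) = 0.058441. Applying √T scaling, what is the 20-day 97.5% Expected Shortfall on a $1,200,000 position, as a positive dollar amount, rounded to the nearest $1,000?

$137,000

σ_{20d} = 1.09% × √20 = 4.875%.
ES multiplier = φ(z)/(1−α) = 0.058441/0.025 = 2.338.
ES = 4.875% × 2.338 = 11.398%; on $1,200,000: $136,776.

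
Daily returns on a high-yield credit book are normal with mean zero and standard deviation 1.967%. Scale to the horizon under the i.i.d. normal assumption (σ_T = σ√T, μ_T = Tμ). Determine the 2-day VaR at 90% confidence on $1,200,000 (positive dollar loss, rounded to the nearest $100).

At 90%, z = 1.282.
σ_{2d} = 1.967% × √2 = 2.782%.
VaR = 1.282 × 2.782% = 3.567%.
On $1,200,000: 0.03567 × $1,200,000 = $42,804.

$42,800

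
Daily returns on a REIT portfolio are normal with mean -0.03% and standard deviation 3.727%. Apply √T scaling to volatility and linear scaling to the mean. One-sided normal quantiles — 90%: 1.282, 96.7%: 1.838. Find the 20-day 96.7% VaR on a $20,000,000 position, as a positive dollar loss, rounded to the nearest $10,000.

σ_{20d} = 3.727% × √20 = 16.668%; μ_{20d} = 20 × -0.03% = -0.600%.
VaR = −(-0.600%) + 1.838 × 16.668% = 31.236%.
On $20,000,000: 0.31236 × $20,000,000 = $6,247,200.

$6,250,000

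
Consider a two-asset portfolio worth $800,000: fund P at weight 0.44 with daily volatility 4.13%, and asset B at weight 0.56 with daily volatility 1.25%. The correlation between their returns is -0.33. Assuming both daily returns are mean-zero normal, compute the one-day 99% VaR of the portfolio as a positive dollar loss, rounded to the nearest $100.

$32,000

σ_p² = 0.44²·4.13² + 0.56²·1.25² + 2·-0.33·0.44·0.56·4.13·1.25 = 2.9527 (%²).
σ_p = √2.9527 = 1.718%.
At 99%, z = 2.326.
VaR = 2.326 × 1.718% = 3.996%; on $800,000 that is $31,968.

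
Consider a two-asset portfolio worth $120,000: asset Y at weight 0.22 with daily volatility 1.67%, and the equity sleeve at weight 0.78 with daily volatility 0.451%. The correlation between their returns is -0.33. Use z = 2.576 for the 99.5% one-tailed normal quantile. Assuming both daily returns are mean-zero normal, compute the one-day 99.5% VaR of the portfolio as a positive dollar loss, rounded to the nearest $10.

σ_p² = 0.22²·1.67² + 0.78²·0.451² + 2·-0.33·0.22·0.78·1.67·0.451 = 0.1734 (%²).
σ_p = √0.1734 = 0.416%.
VaR = 2.576 × 0.416% = 1.072%; on $120,000 that is $1,286.

$1,290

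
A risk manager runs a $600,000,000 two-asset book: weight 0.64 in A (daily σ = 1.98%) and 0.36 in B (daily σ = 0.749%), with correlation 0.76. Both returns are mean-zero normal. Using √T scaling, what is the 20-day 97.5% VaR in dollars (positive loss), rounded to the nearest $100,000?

σ_p = √(0.64²·1.98² + 0.36²·0.749² + 2·0.76·0.64·0.36·1.98·0.749) = 1.483%.
σ_{20d} = 1.483% × √20 = 6.632%.
z(97.5%) = 1.960.
VaR = 1.960 × 6.632% = 12.999%; on $600,000,000 that is $77,994,000.

$78,000,000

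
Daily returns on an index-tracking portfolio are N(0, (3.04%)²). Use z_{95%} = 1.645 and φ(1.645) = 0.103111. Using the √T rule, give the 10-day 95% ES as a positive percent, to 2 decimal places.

σ_{10d} = 3.04% × √10 = 9.613%.
ES multiplier = φ(z)/(1−α) = 0.103111/0.05 = 2.062.
ES = 9.613% × 2.062 = 19.822%.

19.82%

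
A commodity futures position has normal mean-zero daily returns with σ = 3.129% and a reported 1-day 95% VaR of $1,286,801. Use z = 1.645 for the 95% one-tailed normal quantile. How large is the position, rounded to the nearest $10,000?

VaR as a fraction of value: z·σ = 1.645 × 3.129% = 5.1472%.
Position = $1,286,801 / 0.051472 = $24,999,995.

$25,000,000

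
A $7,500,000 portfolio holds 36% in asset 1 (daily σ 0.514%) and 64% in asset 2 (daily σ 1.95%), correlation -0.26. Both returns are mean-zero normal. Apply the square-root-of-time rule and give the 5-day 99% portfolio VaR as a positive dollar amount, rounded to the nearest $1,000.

σ_p = √(0.36²·0.514² + 0.64²·1.95² + 2·-0.26·0.36·0.64·0.514·1.95) = 1.213%.
σ_{5d} = 1.213% × √5 = 2.712%.
z(99%) = 2.326.
VaR = 2.326 × 2.712% = 6.308%; on $7,500,000 that is $473,100.

$473,000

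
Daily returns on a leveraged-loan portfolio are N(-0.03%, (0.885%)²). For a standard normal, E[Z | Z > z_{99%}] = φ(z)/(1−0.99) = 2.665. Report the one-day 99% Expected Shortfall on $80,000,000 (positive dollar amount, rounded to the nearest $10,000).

ES = −(-0.03%) + 0.885% × 2.665 = 2.389%.
On $80,000,000: 0.02389 × $80,000,000 = $1,911,200.

$1,910,000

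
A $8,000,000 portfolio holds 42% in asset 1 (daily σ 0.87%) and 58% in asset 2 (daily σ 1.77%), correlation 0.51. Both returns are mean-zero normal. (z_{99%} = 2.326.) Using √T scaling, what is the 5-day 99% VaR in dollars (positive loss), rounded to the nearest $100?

$521,400

σ_p = √(0.42²·0.87² + 0.58²·1.77² + 2·0.51·0.42·0.58·0.87·1.77) = 1.253%.
σ_{5d} = 1.253% × √5 = 2.802%.
VaR = 2.326 × 2.802% = 6.517%; on $8,000,000 that is $521,360.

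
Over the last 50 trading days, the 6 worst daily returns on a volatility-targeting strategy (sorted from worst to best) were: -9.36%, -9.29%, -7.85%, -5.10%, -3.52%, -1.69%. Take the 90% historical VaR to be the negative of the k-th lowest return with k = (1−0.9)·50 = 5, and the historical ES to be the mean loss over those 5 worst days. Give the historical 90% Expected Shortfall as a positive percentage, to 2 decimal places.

The 5 worst returns sum to -35.12%.
ES = −(-35.12%) / 5 = 7.024% ≈ 7.02%.

7.02%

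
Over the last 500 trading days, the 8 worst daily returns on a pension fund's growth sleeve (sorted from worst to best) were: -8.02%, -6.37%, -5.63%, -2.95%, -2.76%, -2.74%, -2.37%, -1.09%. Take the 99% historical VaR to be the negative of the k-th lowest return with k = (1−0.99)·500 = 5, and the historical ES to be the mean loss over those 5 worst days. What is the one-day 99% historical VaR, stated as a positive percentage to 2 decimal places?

k = 5; the 5th lowest return is -2.76%, so VaR = 2.76%.

2.76%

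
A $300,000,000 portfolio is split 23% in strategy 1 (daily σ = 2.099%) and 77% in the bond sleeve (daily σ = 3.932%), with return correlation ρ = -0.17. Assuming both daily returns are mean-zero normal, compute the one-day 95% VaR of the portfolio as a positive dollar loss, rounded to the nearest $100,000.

σ_p² = 0.23²·2.099² + 0.77²·3.932² + 2·-0.17·0.23·0.77·2.099·3.932 = 8.9027 (%²).
σ_p = √8.9027 = 2.984%.
At 95%, z = 1.645.
VaR = 1.645 × 2.984% = 4.909%; on $300,000,000 that is $14,727,000.

$14,700,000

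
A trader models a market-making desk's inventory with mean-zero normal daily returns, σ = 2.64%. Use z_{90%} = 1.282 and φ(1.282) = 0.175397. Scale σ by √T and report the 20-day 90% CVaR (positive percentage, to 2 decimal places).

σ_{20d} = 2.64% × √20 = 11.806%.
ES multiplier = φ(z)/(1−α) = 0.175397/0.1 = 1.754.
ES = 11.806% × 1.754 = 20.708%.

20.71%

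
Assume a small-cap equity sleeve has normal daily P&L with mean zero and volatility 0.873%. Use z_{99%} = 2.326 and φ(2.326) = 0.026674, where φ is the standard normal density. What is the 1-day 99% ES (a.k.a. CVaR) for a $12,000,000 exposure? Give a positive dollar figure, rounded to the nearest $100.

$279,400

Tail multiplier: φ(z)/(1−α) = 0.026674 / 0.01 = 2.667.
ES = 0.873% × 2.667 = 2.328%.
On $12,000,000: 0.02328 × $12,000,000 = $279,360.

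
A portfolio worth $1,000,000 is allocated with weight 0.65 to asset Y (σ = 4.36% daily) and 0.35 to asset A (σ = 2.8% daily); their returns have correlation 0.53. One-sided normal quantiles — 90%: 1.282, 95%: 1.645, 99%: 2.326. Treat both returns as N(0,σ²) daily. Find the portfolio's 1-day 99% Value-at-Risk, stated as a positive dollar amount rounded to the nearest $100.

σ_p² = 0.65²·4.36² + 0.35²·2.8² + 2·0.53·0.65·0.35·4.36·2.8 = 11.9359 (%²).
σ_p = √11.9359 = 3.455%.
VaR = 2.326 × 3.455% = 8.036%; on $1,000,000 that is $80,360.

$80,400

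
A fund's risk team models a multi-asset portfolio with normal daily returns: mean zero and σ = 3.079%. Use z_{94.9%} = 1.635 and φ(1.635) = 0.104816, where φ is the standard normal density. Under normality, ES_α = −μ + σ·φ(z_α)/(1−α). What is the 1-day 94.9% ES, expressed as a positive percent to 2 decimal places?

Tail multiplier: φ(z)/(1−α) = 0.104816 / 0.051 = 2.055.
ES = 3.079% × 2.055 = 6.327%.

6.33%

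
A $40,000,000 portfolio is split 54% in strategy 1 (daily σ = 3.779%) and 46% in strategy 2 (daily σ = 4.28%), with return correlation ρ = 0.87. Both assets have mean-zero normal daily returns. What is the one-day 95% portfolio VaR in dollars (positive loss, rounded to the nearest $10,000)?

σ_p² = 0.54²·3.779² + 0.46²·4.28² + 2·0.87·0.54·0.46·3.779·4.28 = 15.0312 (%²).
σ_p = √15.0312 = 3.877%.
At 95%, z = 1.645.
VaR = 1.645 × 3.877% = 6.378%; on $40,000,000 that is $2,551,200.

$2,550,000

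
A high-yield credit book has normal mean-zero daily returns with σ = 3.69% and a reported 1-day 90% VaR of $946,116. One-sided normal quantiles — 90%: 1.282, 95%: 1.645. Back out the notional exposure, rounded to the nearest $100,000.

$20,000,000

VaR as a fraction of value: z·σ = 1.282 × 3.69% = 4.73058%.
Position = $946,116 / 0.0473058 = $20,000,000.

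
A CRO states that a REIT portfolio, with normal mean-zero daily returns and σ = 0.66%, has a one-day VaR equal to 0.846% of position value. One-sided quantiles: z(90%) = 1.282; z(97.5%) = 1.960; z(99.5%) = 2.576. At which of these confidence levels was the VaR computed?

Implied z = VaR/σ = 0.846 / 0.66 = 1.282.
This matches z(90%) = 1.282.

90%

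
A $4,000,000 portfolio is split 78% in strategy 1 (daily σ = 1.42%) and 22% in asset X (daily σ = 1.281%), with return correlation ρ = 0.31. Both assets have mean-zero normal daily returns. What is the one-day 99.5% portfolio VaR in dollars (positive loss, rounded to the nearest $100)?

$126,200

σ_p² = 0.78²·1.42² + 0.22²·1.281² + 2·0.31·0.78·0.22·1.42·1.281 = 1.4997 (%²).
σ_p = √1.4997 = 1.225%.
At 99.5%, z = 2.576.
VaR = 2.576 × 1.225% = 3.156%; on $4,000,000 that is $126,240.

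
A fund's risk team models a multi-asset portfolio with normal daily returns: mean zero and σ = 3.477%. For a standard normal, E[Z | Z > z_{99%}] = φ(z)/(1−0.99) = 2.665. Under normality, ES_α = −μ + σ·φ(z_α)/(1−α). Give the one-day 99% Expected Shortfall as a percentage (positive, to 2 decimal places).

ES = 3.477% × 2.665 = 9.266%.

9.27%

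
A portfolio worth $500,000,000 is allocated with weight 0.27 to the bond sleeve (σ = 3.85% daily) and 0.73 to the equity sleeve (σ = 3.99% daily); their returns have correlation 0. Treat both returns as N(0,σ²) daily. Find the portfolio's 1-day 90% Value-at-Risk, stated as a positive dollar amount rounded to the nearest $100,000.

σ_p² = 0.27²·3.85² + 0.73²·3.99² + 2·0·0.27·0.73·3.85·3.99 = 9.5644 (%²).
σ_p = √9.5644 = 3.093%.
At 90%, z = 1.282.
VaR = 1.282 × 3.093% = 3.965%; on $500,000,000 that is $19,825,000.

$19,800,000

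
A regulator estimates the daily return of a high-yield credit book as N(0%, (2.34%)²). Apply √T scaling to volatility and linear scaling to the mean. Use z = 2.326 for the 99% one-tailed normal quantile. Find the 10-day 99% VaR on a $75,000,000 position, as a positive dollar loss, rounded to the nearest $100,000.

$12,900,000

σ_{10d} = 2.34% × √10 = 7.400%.
VaR = 2.326 × 7.400% = 17.212%.
On $75,000,000: 0.17212 × $75,000,000 = $12,909,000.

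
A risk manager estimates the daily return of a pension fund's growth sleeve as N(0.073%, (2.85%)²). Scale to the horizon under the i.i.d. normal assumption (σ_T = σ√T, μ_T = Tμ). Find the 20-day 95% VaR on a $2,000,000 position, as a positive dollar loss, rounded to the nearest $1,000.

$390,000

At 95%, z = 1.645.
σ_{20d} = 2.85% × √20 = 12.746%; μ_{20d} = 20 × 0.073% = 1.460%.
VaR = −(1.460%) + 1.645 × 12.746% = 19.507%.
On $2,000,000: 0.19507 × $2,000,000 = $390,140.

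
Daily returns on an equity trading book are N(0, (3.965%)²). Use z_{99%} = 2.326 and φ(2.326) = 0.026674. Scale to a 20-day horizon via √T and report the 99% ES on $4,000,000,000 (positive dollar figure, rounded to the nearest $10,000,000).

σ_{20d} = 3.965% × √20 = 17.732%.
ES multiplier = φ(z)/(1−α) = 0.026674/0.01 = 2.667.
ES = 17.732% × 2.667 = 47.291%; on $4,000,000,000: $1,891,640,000.

$1,890,000,000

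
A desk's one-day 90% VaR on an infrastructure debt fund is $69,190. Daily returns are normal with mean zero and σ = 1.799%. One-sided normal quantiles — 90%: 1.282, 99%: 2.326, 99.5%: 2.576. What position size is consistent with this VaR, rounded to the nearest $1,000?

VaR as a fraction of value: z·σ = 1.282 × 1.799% = 2.30632%.
Position = $69,190 / 0.0230632 = $3,000,020.

$3,000,000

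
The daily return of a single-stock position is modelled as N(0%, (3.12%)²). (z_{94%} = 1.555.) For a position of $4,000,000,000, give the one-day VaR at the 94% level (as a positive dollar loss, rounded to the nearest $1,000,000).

VaR = z·σ = 1.555 × 3.12% = 4.852%.
On $4,000,000,000: 0.04852 × $4,000,000,000 = $194,080,000.

$194,000,000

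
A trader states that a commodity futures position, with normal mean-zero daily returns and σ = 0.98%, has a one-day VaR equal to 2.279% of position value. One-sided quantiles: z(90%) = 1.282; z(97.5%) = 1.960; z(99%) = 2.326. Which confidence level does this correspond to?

Implied z = VaR/σ = 2.279 / 0.98 = 2.326.
This matches z(99%) = 2.326.

99%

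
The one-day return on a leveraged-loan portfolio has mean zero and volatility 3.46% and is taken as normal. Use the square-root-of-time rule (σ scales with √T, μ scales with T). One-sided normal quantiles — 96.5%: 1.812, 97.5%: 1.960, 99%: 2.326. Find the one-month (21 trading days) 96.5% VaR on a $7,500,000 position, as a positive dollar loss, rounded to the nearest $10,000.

$2,150,000

σ_{21d} = 3.46% × √21 = 15.856%.
VaR = 1.812 × 15.856% = 28.731%.
On $7,500,000: 0.28731 × $7,500,000 = $2,154,825.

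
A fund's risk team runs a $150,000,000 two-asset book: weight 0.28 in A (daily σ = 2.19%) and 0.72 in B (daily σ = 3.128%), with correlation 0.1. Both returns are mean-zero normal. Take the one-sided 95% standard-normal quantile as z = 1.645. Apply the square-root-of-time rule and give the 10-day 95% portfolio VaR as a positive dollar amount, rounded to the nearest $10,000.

σ_p = √(0.28²·2.19² + 0.72²·3.128² + 2·0.1·0.28·0.72·2.19·3.128) = 2.393%.
σ_{10d} = 2.393% × √10 = 7.567%.
VaR = 1.645 × 7.567% = 12.448%; on $150,000,000 that is $18,672,000.

$18,670,000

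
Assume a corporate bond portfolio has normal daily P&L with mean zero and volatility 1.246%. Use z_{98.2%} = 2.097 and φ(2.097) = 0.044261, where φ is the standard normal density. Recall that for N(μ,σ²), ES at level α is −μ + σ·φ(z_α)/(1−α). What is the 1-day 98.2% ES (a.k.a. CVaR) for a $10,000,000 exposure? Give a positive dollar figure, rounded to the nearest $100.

$306,400

Tail multiplier: φ(z)/(1−α) = 0.044261 / 0.018 = 2.459.
ES = 1.246% × 2.459 = 3.064%.
On $10,000,000: 0.03064 × $10,000,000 = $306,400.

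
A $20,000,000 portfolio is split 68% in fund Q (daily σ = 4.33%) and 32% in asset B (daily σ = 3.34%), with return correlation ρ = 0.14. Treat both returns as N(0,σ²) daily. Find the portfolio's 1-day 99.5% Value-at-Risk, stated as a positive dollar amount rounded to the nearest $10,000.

$1,680,000

σ_p² = 0.68²·4.33² + 0.32²·3.34² + 2·0.14·0.68·0.32·4.33·3.34 = 10.6930 (%²).
σ_p = √10.6930 = 3.270%.
At 99.5%, z = 2.576.
VaR = 2.576 × 3.270% = 8.424%; on $20,000,000 that is $1,684,800.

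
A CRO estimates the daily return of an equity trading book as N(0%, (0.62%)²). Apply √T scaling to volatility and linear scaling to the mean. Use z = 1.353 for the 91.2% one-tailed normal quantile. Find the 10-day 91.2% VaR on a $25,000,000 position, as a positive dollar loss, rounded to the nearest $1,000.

σ_{10d} = 0.62% × √10 = 1.961%.
VaR = 1.353 × 1.961% = 2.653%.
On $25,000,000: 0.02653 × $25,000,000 = $663,250.

$663,000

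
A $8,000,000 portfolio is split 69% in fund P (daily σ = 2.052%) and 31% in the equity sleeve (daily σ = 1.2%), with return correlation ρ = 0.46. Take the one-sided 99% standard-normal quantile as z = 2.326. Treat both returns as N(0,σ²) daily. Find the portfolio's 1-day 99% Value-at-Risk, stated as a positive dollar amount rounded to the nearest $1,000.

σ_p² = 0.69²·2.052² + 0.31²·1.2² + 2·0.46·0.69·0.31·2.052·1.2 = 2.6277 (%²).
σ_p = √2.6277 = 1.621%.
VaR = 2.326 × 1.621% = 3.770%; on $8,000,000 that is $301,600.

$302,000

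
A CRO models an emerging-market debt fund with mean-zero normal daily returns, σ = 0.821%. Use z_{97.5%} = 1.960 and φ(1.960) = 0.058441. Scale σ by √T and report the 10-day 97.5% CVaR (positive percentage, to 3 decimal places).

σ_{10d} = 0.821% × √10 = 2.596%.
ES multiplier = φ(z)/(1−α) = 0.058441/0.025 = 2.338.
ES = 2.596% × 2.338 = 6.069%.

6.069%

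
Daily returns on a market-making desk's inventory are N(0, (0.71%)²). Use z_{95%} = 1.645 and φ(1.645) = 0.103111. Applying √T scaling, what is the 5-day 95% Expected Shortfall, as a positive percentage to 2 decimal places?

3.27%

σ_{5d} = 0.71% × √5 = 1.588%.
ES multiplier = φ(z)/(1−α) = 0.103111/0.05 = 2.062.
ES = 1.588% × 2.062 = 3.274%.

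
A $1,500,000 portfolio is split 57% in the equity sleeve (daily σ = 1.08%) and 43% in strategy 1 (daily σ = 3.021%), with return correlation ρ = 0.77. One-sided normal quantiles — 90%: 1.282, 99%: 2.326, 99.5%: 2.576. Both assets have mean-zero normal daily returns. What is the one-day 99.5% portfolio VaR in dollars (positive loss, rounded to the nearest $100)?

σ_p² = 0.57²·1.08² + 0.43²·3.021² + 2·0.77·0.57·0.43·1.08·3.021 = 3.2980 (%²).
σ_p = √3.2980 = 1.816%.
VaR = 2.576 × 1.816% = 4.678%; on $1,500,000 that is $70,170.

$70,200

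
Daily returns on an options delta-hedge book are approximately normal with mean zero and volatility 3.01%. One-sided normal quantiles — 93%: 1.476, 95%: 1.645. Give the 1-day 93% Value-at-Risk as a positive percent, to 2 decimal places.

4.44%

VaR = z·σ = 1.476 × 3.01% = 4.443%.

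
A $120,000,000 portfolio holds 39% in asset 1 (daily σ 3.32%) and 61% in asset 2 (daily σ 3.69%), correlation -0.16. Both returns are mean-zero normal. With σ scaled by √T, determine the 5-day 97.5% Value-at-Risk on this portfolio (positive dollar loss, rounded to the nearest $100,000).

σ_p = √(0.39²·3.32² + 0.61²·3.69² + 2·-0.16·0.39·0.61·3.32·3.69) = 2.410%.
σ_{5d} = 2.410% × √5 = 5.389%.
z(97.5%) = 1.960.
VaR = 1.960 × 5.389% = 10.562%; on $120,000,000 that is $12,674,400.

$12,700,000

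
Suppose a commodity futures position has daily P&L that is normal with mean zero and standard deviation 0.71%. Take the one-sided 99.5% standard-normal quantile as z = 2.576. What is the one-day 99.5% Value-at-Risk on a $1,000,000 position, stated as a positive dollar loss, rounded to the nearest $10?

$18,290

VaR = z·σ = 2.576 × 0.71% = 1.829%.
On $1,000,000: 0.01829 × $1,000,000 = $18,290.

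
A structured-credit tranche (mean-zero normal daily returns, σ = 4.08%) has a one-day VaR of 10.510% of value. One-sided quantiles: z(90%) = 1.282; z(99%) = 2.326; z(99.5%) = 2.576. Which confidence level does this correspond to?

Implied z = VaR/σ = 10.510 / 4.08 = 2.576.
This matches z(99.5%) = 2.576.

99.5%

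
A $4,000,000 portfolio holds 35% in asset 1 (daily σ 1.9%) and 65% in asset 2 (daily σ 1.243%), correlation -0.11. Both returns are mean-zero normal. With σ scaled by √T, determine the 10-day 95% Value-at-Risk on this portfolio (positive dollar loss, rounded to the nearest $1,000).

σ_p = √(0.35²·1.9² + 0.65²·1.243² + 2·-0.11·0.35·0.65·1.9·1.243) = 0.988%.
σ_{10d} = 0.988% × √10 = 3.124%.
z(95%) = 1.645.
VaR = 1.645 × 3.124% = 5.139%; on $4,000,000 that is $205,560.

$206,000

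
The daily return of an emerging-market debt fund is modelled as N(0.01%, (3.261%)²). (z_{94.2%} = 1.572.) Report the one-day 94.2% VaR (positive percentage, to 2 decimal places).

VaR = −μ + z·σ = −(0.01%) + 1.572 × 3.261% = 5.116%.

5.12%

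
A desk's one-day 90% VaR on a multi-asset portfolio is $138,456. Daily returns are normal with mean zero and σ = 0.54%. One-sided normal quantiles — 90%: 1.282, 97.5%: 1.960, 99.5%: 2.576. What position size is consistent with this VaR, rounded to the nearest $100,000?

VaR as a fraction of value: z·σ = 1.282 × 0.54% = 0.69228%.
Position = $138,456 / 0.0069228 = $20,000,000.

$20,000,000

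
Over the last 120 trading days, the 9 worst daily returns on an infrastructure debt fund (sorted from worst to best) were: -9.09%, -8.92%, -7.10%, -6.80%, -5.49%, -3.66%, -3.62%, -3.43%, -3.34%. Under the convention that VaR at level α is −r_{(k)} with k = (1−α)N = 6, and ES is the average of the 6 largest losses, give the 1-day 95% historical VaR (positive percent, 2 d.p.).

3.66%

k = 6; the 6th lowest return is -3.66%, so VaR = 3.66%.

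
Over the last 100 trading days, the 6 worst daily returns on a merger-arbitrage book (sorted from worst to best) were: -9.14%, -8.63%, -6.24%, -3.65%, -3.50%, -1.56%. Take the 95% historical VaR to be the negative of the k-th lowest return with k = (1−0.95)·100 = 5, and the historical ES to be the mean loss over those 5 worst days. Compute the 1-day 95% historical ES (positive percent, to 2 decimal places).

6.23%

The 5 worst returns sum to -31.16%.
ES = −(-31.16%) / 5 = 6.232% ≈ 6.23%.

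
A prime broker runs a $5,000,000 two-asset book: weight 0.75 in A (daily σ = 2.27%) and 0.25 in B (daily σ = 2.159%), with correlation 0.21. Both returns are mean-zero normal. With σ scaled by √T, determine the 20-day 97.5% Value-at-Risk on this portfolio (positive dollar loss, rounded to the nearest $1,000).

$829,000

σ_p = √(0.75²·2.27² + 0.25²·2.159² + 2·0.21·0.75·0.25·2.27·2.159) = 1.891%.
σ_{20d} = 1.891% × √20 = 8.457%.
z(97.5%) = 1.960.
VaR = 1.960 × 8.457% = 16.576%; on $5,000,000 that is $828,800.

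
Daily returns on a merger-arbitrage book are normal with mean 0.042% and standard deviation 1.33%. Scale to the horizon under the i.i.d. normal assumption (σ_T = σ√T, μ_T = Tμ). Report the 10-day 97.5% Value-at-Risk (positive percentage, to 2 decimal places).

At 97.5%, z = 1.960.
σ_{10d} = 1.33% × √10 = 4.206%; μ_{10d} = 10 × 0.042% = 0.420%.
VaR = −(0.420%) + 1.960 × 4.206% = 7.824%.

7.82%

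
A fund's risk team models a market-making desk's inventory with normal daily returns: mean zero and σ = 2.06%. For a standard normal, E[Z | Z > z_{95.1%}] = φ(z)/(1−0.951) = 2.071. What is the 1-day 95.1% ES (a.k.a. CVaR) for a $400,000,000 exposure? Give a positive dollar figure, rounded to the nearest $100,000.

ES = 2.06% × 2.071 = 4.266%.
On $400,000,000: 0.04266 × $400,000,000 = $17,064,000.

$17,100,000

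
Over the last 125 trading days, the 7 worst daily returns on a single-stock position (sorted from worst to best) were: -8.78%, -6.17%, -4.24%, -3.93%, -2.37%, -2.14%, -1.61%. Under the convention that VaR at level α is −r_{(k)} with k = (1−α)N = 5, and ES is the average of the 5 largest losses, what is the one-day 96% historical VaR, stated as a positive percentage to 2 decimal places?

k = 5; the 5th lowest return is -2.37%, so VaR = 2.37%.

2.37%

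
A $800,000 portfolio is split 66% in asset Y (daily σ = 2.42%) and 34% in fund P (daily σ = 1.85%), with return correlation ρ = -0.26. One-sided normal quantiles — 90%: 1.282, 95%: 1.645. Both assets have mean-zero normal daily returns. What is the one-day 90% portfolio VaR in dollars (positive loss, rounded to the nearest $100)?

σ_p² = 0.66²·2.42² + 0.34²·1.85² + 2·-0.26·0.66·0.34·2.42·1.85 = 2.4243 (%²).
σ_p = √2.4243 = 1.557%.
VaR = 1.282 × 1.557% = 1.996%; on $800,000 that is $15,968.

$16,000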